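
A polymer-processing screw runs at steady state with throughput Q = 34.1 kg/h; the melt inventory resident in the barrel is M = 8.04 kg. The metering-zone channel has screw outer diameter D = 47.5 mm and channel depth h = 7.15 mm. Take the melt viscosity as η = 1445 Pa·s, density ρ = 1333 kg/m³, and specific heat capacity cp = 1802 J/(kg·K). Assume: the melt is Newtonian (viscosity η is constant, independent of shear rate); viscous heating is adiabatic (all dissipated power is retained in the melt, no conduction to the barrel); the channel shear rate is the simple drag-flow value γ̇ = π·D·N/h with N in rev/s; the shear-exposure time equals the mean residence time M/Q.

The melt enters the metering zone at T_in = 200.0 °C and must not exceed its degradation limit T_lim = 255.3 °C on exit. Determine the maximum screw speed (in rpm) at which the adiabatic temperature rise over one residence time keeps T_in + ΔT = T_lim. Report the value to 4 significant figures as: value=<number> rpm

Throughput in SI: Q_s = 34.1 kg/h ÷ 3600 s/h = 0.00947222 kg/s
t_res = M / Q_s = 8.04 / 0.00947222 = 848.798 s
D = 47.5 mm = 0.0475 m;  h = 7.15 mm = 0.00715 m
ΔT_a = T_lim − T_in = 255.3 °C − 200.0 °C = 55.3 K
γ̇_max² = ΔT_a·ρ·cp/(η·t_res) = 55.3·1333·1802/(1445·848.798) = 108.302 s⁻²
γ̇_max = √108.302 = 10.4068 s⁻¹
Solve γ̇ = πDN/h for N: N_max = γ̇_max·h/(π·D) = 10.4068 × 0.00715 / (π × 0.0475) = 0.498634 rev/s = 29.918 rpm

value=29.92 rpm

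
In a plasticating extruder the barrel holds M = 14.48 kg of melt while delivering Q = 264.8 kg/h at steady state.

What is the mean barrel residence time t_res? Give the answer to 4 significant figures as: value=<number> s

value=196.9 s

Q_s = Q / 3600 = 264.8 / 3600 = 0.0735556 kg/s
Mean residence time: t_res = M/Q_s = 14.48 kg / 0.0735556 kg/s = 196.858 s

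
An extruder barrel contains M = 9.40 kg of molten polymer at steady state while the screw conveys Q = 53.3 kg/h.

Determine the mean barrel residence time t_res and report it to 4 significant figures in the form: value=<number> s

value=634.9 s

Q_s = Q / 3600 = 53.3 / 3600 = 0.0148056 kg/s
t_res = M / Q_s = 9.40 / 0.0148056 = 634.897 s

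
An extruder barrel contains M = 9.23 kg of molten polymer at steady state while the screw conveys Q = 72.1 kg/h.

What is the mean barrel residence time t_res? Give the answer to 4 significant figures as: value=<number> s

value=460.9 s

Q_s = Q / 3600 = 72.1 / 3600 = 0.0200278 kg/s
t_res = M / Q_s = 9.23 ÷ 0.0200278 = 460.86 s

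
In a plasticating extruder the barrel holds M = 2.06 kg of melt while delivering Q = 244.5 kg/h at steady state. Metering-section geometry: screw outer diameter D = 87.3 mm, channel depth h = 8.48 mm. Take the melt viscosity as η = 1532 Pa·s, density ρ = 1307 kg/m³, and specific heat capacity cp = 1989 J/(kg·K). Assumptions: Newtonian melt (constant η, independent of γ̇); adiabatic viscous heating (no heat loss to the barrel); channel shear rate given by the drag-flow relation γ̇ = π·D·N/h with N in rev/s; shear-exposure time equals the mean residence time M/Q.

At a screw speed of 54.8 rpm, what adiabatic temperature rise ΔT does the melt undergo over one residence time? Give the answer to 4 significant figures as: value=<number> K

value=15.60 K

Q_s = Q / 3600 = 244.5 / 3600 = 0.0679167 kg/s
t_res = M / Q_s = 2.06 ÷ 0.0679167 = 30.3313 s
Convert to SI: D = 0.0873 m, h = 0.00848 m, N = 54.8/60 = 0.913333 rev/s
Shear rate: γ̇ = πDN/h = π·0.0873·0.913333/0.00848 = 29.5391 s⁻¹
ΔT = η·γ̇²·t_res/(ρ·cp) = [1532 × 29.5391² × 30.3313] / [1307 × 1989] = 15.5968 K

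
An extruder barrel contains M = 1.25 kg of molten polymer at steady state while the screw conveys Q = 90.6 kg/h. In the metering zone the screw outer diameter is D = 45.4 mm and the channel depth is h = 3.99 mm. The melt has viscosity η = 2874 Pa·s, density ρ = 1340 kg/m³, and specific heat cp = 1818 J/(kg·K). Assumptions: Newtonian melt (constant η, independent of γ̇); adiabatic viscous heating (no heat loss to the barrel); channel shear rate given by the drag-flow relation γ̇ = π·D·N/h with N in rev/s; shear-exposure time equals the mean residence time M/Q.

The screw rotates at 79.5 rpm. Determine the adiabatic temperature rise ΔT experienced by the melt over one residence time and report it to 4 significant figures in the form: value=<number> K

value=131.5 K

Convert throughput: Q = 90.6 kg/h = 90.6/3600 = 0.0251667 kg/s
t_res = M / Q_s = 1.25 ÷ 0.0251667 = 49.6689 s
Geometry in metres: D = 45.4 mm → 0.0454 m, h = 3.99 mm → 0.00399 m; screw speed N = 79.5 rpm = 1.325 rev/s
γ̇ = π D N / h = (π)(0.0454)(1.325) / 0.00399 = 47.364 s⁻¹
ΔT = η·γ̇²·t_res/(ρ·cp) = [2874 × 47.364² × 49.6689] / [1340 × 1818] = 131.453 K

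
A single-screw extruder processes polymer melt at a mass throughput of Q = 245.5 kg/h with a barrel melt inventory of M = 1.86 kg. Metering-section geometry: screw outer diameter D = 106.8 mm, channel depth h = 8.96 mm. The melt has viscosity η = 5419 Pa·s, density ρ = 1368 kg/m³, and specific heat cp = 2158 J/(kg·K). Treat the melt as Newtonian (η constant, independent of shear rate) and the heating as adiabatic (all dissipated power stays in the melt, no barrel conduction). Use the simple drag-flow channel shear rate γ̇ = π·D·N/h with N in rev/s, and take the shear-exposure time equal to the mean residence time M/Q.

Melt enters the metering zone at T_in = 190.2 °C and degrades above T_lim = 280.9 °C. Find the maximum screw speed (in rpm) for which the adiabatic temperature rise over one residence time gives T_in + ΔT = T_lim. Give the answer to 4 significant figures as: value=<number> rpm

Q_s = Q / 3600 = 245.5 / 3600 = 0.0681944 kg/s
t_res = M / Q_s = 1.86 / 0.0681944 = 27.2749 s
Convert to metres: D = 0.1068 m, h = 0.00896 m
ΔT_a = T_lim − T_in = 280.9 °C − 190.2 °C = 90.7 K
Invert ΔT = ηγ̇²t_res/(ρcp) for γ̇: γ̇_max² = ΔT_a ρ cp / (η t_res) = 90.7·1368·2158 / (5419·27.2749) = 1811.6 s⁻²
Take the square root: γ̇_max = √(1811.6) = 42.5629 s⁻¹
N_max = γ̇_max·h / (π·D) = 42.5629 · 0.00896 / (π · 0.1068) = 1.13663 rev/s = 68.1976 rpm

value=68.20 rpm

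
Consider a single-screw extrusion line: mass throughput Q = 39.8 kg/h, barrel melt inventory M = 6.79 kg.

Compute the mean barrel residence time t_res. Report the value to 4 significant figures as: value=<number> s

Q_s = Q / 3600 = 39.8 / 3600 = 0.0110556 kg/s
t_res = M / Q_s = 6.79 ÷ 0.0110556 = 614.171 s

value=614.2 s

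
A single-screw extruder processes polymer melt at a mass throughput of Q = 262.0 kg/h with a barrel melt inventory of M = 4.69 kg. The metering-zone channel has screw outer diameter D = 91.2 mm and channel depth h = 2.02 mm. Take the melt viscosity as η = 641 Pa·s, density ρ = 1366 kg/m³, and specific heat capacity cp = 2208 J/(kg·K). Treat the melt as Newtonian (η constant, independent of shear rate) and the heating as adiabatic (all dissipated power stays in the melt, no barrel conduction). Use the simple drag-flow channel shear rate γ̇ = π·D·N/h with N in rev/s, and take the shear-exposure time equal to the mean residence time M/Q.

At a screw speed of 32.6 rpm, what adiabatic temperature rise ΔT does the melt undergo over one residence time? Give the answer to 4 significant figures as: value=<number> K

value=81.34 K

Convert throughput: Q = 262.0 kg/h = 262.0/3600 = 0.0727778 kg/s
t_res = M / Q_s = 4.69 / 0.0727778 = 64.4427 s
D = 91.2 mm = 0.0912 m;  h = 2.02 mm = 0.00202 m;  N = 32.6 rpm / 60 = 0.543333 rev/s
Shear rate: γ̇ = πDN/h = π·0.0912·0.543333/0.00202 = 77.0654 s⁻¹
ΔT = η·γ̇²·t_res / (ρ·cp) = 641 · (77.0654)² · 64.4427 / (1366 · 2208) = 81.3395 K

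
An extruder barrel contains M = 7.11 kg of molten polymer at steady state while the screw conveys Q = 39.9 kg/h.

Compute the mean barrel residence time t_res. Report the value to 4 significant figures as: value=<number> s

value=641.5 s

Convert throughput: Q = 39.9 kg/h = 39.9/3600 = 0.0110833 kg/s
t_res = M / Q_s = 7.11 / 0.0110833 = 641.504 s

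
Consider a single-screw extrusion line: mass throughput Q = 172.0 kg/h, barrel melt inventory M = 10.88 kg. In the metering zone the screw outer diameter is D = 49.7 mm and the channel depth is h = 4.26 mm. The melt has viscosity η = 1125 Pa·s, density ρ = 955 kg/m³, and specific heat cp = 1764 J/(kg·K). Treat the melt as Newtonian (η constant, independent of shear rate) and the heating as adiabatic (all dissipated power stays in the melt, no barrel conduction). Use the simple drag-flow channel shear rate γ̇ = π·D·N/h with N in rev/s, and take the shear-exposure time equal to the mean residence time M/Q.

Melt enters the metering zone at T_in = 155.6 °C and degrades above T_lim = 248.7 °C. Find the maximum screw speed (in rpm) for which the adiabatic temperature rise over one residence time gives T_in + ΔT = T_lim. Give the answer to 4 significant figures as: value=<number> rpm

Throughput in SI: Q_s = 172.0 kg/h ÷ 3600 s/h = 0.0477778 kg/s
t_res = M / Q_s = 10.88 ÷ 0.0477778 = 227.721 s
D = 49.7 mm = 0.0497 m;  h = 4.26 mm = 0.00426 m
ΔT_a = T_lim − T_in = 248.7 °C − 155.6 °C = 93.1 K
γ̇_max² = ΔT_a·ρ·cp / (η·t_res) = [93.1 × 955 × 1764] / [1125 × 227.721] = 612.204 s⁻²
γ̇_max = sqrt(612.204) = 24.7428 s⁻¹
Solve γ̇ = πDN/h for N: N_max = γ̇_max·h/(π·D) = 24.7428 × 0.00426 / (π × 0.0497) = 0.675074 rev/s = 40.5044 rpm

value=40.50 rpm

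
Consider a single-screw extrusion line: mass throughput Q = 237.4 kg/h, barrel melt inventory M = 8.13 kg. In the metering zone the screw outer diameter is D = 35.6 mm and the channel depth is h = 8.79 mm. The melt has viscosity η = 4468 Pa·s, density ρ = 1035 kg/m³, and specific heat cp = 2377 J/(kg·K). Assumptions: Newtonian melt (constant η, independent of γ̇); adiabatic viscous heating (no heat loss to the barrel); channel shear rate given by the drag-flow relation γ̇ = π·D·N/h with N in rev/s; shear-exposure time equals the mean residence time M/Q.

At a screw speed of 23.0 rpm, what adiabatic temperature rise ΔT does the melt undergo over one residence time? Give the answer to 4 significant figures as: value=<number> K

Q_s = Q / 3600 = 237.4 / 3600 = 0.0659444 kg/s
t_res = M / Q_s = 8.13 ÷ 0.0659444 = 123.286 s
D = 35.6 mm = 0.0356 m;  h = 8.79 mm = 0.00879 m;  N = 23.0 rpm / 60 = 0.383333 rev/s
Shear rate: γ̇ = πDN/h = π·0.0356·0.383333/0.00879 = 4.87739 s⁻¹
ΔT = η·γ̇²·t_res/(ρ·cp) = [4468 × 4.87739² × 123.286] / [1035 × 2377] = 5.32637 K

value=5.326 K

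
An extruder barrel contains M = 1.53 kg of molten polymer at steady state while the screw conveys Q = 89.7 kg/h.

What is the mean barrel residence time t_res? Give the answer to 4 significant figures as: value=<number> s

Convert throughput: Q = 89.7 kg/h = 89.7/3600 = 0.0249167 kg/s
t_res = M / Q_s = 1.53 ÷ 0.0249167 = 61.4047 s

value=61.40 s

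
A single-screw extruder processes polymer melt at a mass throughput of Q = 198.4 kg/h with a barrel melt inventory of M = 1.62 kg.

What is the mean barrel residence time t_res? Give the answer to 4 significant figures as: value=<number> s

value=29.40 s

Q_s = Q / 3600 = 198.4 / 3600 = 0.0551111 kg/s
Mean residence time: t_res = M/Q_s = 1.62 kg / 0.0551111 kg/s = 29.3952 s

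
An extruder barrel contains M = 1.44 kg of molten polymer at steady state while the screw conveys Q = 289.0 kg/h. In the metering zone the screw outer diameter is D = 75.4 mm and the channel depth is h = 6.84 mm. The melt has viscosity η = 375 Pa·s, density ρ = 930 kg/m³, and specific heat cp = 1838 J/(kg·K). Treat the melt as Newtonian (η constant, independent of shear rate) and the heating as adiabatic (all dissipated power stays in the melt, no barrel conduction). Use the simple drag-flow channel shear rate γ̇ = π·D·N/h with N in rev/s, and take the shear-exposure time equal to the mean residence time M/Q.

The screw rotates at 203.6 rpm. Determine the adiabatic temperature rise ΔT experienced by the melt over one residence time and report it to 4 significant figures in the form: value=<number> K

value=54.34 K

Convert throughput: Q = 289.0 kg/h = 289.0/3600 = 0.0802778 kg/s
t_res = M / Q_s = 1.44 / 0.0802778 = 17.9377 s
D = 75.4 mm = 0.0754 m;  h = 6.84 mm = 0.00684 m;  N = 203.6 rpm / 60 = 3.39333 rev/s
γ̇ = π·D·N / h = π · 0.0754 · 3.39333 / 0.00684 = 117.515 s⁻¹
ΔT = η·γ̇²·t_res/(ρ·cp) = [375 × 117.515² × 17.9377] / [930 × 1838] = 54.3442 K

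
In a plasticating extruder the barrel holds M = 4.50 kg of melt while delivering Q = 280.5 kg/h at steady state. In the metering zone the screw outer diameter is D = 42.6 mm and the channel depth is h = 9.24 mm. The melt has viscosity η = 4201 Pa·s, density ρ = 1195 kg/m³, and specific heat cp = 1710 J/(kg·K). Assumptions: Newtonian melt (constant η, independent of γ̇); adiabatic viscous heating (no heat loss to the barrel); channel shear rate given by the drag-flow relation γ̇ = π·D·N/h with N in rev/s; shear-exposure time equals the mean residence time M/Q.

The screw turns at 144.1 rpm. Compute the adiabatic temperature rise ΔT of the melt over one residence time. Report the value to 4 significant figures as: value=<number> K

value=143.7 K

Convert throughput: Q = 280.5 kg/h = 280.5/3600 = 0.0779167 kg/s
t_res = M / Q_s = 4.50 ÷ 0.0779167 = 57.754 s
Geometry in metres: D = 42.6 mm → 0.0426 m, h = 9.24 mm → 0.00924 m; screw speed N = 144.1 rpm = 2.40167 rev/s
Shear rate: γ̇ = πDN/h = π·0.0426·2.40167/0.00924 = 34.7857 s⁻¹
ΔT = η·γ̇²·t_res / (ρ·cp) = 4201 · (34.7857)² · 57.754 / (1195 · 1710) = 143.672 K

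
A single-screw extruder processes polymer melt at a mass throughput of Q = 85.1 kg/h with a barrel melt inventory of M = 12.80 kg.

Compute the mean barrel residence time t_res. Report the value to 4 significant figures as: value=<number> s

Q_s = Q / 3600 = 85.1 / 3600 = 0.0236389 kg/s
t_res = M / Q_s = 12.80 ÷ 0.0236389 = 541.481 s

value=541.5 s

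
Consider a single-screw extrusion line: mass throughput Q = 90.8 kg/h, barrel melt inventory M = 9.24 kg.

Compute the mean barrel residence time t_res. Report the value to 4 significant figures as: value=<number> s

Convert throughput: Q = 90.8 kg/h = 90.8/3600 = 0.0252222 kg/s
Mean residence time: t_res = M/Q_s = 9.24 kg / 0.0252222 kg/s = 366.344 s

value=366.3 s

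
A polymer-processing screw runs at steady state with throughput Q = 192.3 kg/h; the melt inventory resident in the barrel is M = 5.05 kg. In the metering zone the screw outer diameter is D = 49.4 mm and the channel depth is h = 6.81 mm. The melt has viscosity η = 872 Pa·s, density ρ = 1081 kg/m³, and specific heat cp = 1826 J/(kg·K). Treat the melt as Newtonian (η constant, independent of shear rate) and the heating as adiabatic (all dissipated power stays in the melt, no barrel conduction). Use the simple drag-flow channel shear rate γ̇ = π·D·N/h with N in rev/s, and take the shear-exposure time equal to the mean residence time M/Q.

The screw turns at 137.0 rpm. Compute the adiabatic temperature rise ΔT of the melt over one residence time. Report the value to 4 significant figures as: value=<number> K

value=113.1 K

Convert throughput: Q = 192.3 kg/h = 192.3/3600 = 0.0534167 kg/s
t_res = M / Q_s = 5.05 / 0.0534167 = 94.5398 s
Geometry in metres: D = 49.4 mm → 0.0494 m, h = 6.81 mm → 0.00681 m; screw speed N = 137.0 rpm = 2.28333 rev/s
γ̇ = π·D·N / h = π · 0.0494 · 2.28333 / 0.00681 = 52.0354 s⁻¹
Adiabatic rise: ΔT = η γ̇² t_res / (ρ cp) = 872·(52.0354)²·94.5398 / (1081·1826) = 113.084 K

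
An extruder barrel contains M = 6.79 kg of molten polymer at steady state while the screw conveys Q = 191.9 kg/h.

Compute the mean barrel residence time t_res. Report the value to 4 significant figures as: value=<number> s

Convert throughput: Q = 191.9 kg/h = 191.9/3600 = 0.0533056 kg/s
Mean residence time: t_res = M/Q_s = 6.79 kg / 0.0533056 kg/s = 127.379 s

value=127.4 s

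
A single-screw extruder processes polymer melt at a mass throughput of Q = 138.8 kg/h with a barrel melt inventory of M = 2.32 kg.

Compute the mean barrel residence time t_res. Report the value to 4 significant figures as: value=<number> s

value=60.17 s

Convert throughput: Q = 138.8 kg/h = 138.8/3600 = 0.0385556 kg/s
t_res = M / Q_s = 2.32 ÷ 0.0385556 = 60.1729 s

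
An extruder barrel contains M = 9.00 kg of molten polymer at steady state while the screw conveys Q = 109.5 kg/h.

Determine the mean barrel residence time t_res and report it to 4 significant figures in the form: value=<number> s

Q_s = Q / 3600 = 109.5 / 3600 = 0.0304167 kg/s
t_res = M / Q_s = 9.00 / 0.0304167 = 295.89 s

value=295.9 s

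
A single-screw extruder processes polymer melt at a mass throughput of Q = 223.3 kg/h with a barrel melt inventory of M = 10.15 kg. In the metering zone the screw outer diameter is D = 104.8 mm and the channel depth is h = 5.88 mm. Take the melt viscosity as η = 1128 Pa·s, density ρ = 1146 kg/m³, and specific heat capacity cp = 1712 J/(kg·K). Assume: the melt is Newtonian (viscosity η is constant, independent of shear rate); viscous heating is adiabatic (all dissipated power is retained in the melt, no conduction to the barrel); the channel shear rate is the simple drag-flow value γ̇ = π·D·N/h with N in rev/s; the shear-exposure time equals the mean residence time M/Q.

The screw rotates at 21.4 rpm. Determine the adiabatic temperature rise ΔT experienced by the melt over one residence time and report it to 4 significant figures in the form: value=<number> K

Throughput in SI: Q_s = 223.3 kg/h ÷ 3600 s/h = 0.0620278 kg/s
t_res = M / Q_s = 10.15 / 0.0620278 = 163.636 s
Convert to SI: D = 0.1048 m, h = 0.00588 m, N = 21.4/60 = 0.356667 rev/s
γ̇ = π D N / h = (π)(0.1048)(0.356667) / 0.00588 = 19.9708 s⁻¹
ΔT = η·γ̇²·t_res/(ρ·cp) = [1128 × 19.9708² × 163.636] / [1146 × 1712] = 37.5226 K

value=37.52 K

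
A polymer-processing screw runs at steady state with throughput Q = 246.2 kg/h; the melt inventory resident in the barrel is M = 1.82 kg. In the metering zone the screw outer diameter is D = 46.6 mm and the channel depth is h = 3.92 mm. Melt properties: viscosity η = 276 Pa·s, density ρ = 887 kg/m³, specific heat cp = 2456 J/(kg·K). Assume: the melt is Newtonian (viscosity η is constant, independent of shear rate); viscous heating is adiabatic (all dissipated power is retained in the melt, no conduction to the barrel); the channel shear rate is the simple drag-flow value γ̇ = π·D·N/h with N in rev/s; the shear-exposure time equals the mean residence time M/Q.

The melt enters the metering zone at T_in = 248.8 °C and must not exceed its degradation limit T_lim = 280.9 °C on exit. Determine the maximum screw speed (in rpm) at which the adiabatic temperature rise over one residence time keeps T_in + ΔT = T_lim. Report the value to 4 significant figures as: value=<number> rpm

Q_s = Q / 3600 = 246.2 / 3600 = 0.0683889 kg/s
Mean residence time: t_res = M/Q_s = 1.82 kg / 0.0683889 kg/s = 26.6125 s
Convert to metres: D = 0.0466 m, h = 0.00392 m
ΔT_a = T_lim − T_in = 280.9 °C − 248.8 °C = 32.1 K
γ̇_max² = ΔT_a·ρ·cp / (η·t_res) = [32.1 × 887 × 2456] / [276 × 26.6125] = 9520.55 s⁻²
Take the square root: γ̇_max = √(9520.55) = 97.5733 s⁻¹
N_max = γ̇_max·h / (π·D) = 97.5733 · 0.00392 / (π · 0.0466) = 2.61265 rev/s = 156.759 rpm

value=156.8 rpm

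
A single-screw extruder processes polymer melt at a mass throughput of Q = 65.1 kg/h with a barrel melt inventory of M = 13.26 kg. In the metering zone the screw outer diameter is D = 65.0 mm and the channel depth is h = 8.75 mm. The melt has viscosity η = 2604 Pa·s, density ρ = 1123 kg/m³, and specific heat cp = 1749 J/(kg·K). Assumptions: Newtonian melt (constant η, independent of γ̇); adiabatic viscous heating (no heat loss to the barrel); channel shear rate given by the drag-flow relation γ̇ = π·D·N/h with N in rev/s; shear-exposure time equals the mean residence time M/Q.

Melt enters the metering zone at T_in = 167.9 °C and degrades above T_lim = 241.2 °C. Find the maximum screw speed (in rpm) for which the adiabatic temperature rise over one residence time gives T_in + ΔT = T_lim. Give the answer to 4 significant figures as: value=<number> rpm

value=22.32 rpm

Q_s = Q / 3600 = 65.1 / 3600 = 0.0180833 kg/s
t_res = M / Q_s = 13.26 ÷ 0.0180833 = 733.272 s
D = 65.0 mm = 0.065 m;  h = 8.75 mm = 0.00875 m
ΔT_a = T_lim − T_in = 241.2 °C − 167.9 °C = 73.3 K
γ̇_max² = ΔT_a·ρ·cp/(η·t_res) = 73.3·1123·1749/(2604·733.272) = 75.3993 s⁻²
γ̇_max = sqrt(75.3993) = 8.68328 s⁻¹
N_max = γ̇_max h / (πD) = 8.68328·0.00875/(π·0.065) = 0.372073 rev/s → ×60 = 22.3244 rpm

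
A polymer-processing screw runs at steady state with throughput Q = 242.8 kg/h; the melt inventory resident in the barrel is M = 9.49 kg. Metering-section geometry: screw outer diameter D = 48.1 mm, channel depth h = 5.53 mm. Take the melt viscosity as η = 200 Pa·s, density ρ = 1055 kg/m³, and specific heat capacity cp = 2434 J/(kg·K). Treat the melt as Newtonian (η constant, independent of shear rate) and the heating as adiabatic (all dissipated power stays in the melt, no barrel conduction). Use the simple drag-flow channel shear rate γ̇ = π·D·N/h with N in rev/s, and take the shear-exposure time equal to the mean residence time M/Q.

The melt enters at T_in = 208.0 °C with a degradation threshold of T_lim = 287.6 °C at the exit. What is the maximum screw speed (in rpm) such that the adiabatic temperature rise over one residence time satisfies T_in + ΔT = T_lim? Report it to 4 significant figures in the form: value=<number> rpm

Convert throughput: Q = 242.8 kg/h = 242.8/3600 = 0.0674444 kg/s
t_res = M / Q_s = 9.49 / 0.0674444 = 140.708 s
Convert to metres: D = 0.0481 m, h = 0.00553 m
Allowable rise: ΔT_a = T_lim − T_in = 287.6 − 208.0 = 79.6 K
Invert ΔT = ηγ̇²t_res/(ρcp) for γ̇: γ̇_max² = ΔT_a ρ cp / (η t_res) = 79.6·1055·2434 / (200·140.708) = 7263.33 s⁻²
γ̇_max = sqrt(7263.33) = 85.2252 s⁻¹
N_max = γ̇_max h / (πD) = 85.2252·0.00553/(π·0.0481) = 3.11888 rev/s → ×60 = 187.133 rpm

value=187.1 rpm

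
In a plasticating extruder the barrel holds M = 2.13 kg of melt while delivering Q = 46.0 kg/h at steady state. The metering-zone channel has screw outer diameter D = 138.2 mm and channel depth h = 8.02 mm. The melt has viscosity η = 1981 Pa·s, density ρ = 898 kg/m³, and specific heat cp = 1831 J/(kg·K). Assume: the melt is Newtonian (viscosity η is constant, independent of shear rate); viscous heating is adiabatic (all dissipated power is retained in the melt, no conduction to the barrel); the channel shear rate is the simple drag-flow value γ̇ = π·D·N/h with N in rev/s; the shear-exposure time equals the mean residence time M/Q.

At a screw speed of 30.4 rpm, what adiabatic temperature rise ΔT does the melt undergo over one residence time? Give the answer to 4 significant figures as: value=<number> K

value=151.1 K

Convert throughput: Q = 46.0 kg/h = 46.0/3600 = 0.0127778 kg/s
Mean residence time: t_res = M/Q_s = 2.13 kg / 0.0127778 kg/s = 166.696 s
Convert to SI: D = 0.1382 m, h = 0.00802 m, N = 30.4/60 = 0.506667 rev/s
γ̇ = π·D·N / h = π · 0.1382 · 0.506667 / 0.00802 = 27.4287 s⁻¹
Adiabatic rise: ΔT = η γ̇² t_res / (ρ cp) = 1981·(27.4287)²·166.696 / (898·1831) = 151.097 K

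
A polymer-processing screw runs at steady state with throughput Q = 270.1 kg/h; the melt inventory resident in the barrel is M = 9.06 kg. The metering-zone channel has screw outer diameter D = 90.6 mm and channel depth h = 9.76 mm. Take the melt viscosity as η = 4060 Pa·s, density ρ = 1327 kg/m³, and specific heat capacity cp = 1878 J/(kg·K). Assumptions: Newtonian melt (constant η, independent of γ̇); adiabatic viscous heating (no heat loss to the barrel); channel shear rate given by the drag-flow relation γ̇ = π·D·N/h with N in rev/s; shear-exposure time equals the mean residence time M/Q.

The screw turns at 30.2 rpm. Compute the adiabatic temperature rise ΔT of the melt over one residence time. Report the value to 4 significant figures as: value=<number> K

Q_s = Q / 3600 = 270.1 / 3600 = 0.0750278 kg/s
Mean residence time: t_res = M/Q_s = 9.06 kg / 0.0750278 kg/s = 120.755 s
Convert to SI: D = 0.0906 m, h = 0.00976 m, N = 30.2/60 = 0.503333 rev/s
γ̇ = π·D·N / h = π · 0.0906 · 0.503333 / 0.00976 = 14.6786 s⁻¹
ΔT = η·γ̇²·t_res/(ρ·cp) = [4060 × 14.6786² × 120.755] / [1327 × 1878] = 42.3871 K

value=42.39 K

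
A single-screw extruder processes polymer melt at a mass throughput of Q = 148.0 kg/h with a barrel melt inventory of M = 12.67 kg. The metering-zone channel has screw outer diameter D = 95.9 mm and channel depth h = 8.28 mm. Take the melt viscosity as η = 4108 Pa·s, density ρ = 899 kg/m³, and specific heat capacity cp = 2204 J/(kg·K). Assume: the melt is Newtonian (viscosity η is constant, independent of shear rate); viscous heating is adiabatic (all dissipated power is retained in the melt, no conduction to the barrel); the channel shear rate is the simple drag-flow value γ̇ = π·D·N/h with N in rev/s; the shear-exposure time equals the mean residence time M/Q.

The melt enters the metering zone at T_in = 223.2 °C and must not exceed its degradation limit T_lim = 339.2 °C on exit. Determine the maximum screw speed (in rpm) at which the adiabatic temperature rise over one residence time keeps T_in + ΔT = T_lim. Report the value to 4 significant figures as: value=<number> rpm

value=22.22 rpm

Throughput in SI: Q_s = 148.0 kg/h ÷ 3600 s/h = 0.0411111 kg/s
t_res = M / Q_s = 12.67 ÷ 0.0411111 = 308.189 s
D = 95.9 mm = 0.0959 m;  h = 8.28 mm = 0.00828 m
ΔT_a = T_lim − T_in = 339.2 − 223.2 = 116 K
γ̇_max² = ΔT_a·ρ·cp / (η·t_res) = [116 × 899 × 2204] / [4108 × 308.189] = 181.544 s⁻²
Take the square root: γ̇_max = √(181.544) = 13.4738 s⁻¹
N_max = γ̇_max·h / (π·D) = 13.4738 · 0.00828 / (π · 0.0959) = 0.370299 rev/s = 22.2179 rpm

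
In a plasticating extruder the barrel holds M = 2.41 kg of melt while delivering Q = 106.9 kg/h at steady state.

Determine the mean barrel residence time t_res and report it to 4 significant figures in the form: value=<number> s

Q_s = Q / 3600 = 106.9 / 3600 = 0.0296944 kg/s
t_res = M / Q_s = 2.41 / 0.0296944 = 81.16 s

value=81.16 s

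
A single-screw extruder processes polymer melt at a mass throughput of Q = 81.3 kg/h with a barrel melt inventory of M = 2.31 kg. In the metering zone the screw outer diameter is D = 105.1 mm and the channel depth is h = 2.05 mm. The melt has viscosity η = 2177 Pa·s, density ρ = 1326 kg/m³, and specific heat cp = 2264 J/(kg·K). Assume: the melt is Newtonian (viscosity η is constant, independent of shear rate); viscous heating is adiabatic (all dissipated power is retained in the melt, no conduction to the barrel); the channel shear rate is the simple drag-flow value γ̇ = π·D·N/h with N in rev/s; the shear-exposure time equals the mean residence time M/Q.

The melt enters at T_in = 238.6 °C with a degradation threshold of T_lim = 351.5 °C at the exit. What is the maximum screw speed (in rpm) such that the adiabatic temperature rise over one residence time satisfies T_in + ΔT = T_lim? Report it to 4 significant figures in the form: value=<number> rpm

value=14.53 rpm

Q_s = Q / 3600 = 81.3 / 3600 = 0.0225833 kg/s
Mean residence time: t_res = M/Q_s = 2.31 kg / 0.0225833 kg/s = 102.288 s
Convert to metres: D = 0.1051 m, h = 0.00205 m
ΔT_a = T_lim − T_in = 351.5 − 238.6 = 112.9 K
Invert ΔT = ηγ̇²t_res/(ρcp) for γ̇: γ̇_max² = ΔT_a ρ cp / (η t_res) = 112.9·1326·2264 / (2177·102.288) = 1522.06 s⁻²
Take the square root: γ̇_max = √(1522.06) = 39.0136 s⁻¹
N_max = γ̇_max·h / (π·D) = 39.0136 · 0.00205 / (π · 0.1051) = 0.242224 rev/s = 14.5334 rpm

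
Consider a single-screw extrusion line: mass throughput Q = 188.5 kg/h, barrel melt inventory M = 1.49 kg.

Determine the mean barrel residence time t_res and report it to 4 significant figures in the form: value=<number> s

value=28.46 s

Q_s = Q / 3600 = 188.5 / 3600 = 0.0523611 kg/s
Mean residence time: t_res = M/Q_s = 1.49 kg / 0.0523611 kg/s = 28.4562 s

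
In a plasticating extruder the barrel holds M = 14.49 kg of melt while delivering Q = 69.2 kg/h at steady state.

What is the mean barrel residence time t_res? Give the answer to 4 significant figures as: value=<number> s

value=753.8 s

Q_s = Q / 3600 = 69.2 / 3600 = 0.0192222 kg/s
Mean residence time: t_res = M/Q_s = 14.49 kg / 0.0192222 kg/s = 753.815 s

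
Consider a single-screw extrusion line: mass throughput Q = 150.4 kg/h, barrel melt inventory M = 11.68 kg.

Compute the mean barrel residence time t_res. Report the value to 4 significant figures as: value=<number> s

value=279.6 s

Convert throughput: Q = 150.4 kg/h = 150.4/3600 = 0.0417778 kg/s
t_res = M / Q_s = 11.68 / 0.0417778 = 279.574 s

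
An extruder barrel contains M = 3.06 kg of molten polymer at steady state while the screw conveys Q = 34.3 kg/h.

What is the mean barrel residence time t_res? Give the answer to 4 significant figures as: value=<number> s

value=321.2 s

Convert throughput: Q = 34.3 kg/h = 34.3/3600 = 0.00952778 kg/s
Mean residence time: t_res = M/Q_s = 3.06 kg / 0.00952778 kg/s = 321.166 s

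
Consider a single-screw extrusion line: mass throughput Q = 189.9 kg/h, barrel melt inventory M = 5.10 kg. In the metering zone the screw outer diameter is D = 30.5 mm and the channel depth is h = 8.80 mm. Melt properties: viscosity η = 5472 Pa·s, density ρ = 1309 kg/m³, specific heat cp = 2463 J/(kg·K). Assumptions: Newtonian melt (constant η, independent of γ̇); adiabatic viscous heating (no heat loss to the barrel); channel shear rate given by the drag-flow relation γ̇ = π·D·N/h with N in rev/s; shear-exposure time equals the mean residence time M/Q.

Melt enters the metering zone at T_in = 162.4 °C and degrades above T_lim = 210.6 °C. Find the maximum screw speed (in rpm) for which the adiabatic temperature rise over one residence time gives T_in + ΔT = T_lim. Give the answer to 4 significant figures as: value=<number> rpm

value=94.44 rpm

Convert throughput: Q = 189.9 kg/h = 189.9/3600 = 0.05275 kg/s
t_res = M / Q_s = 5.10 ÷ 0.05275 = 96.6825 s
Geometry in SI: D = 30.5 mm → 0.0305 m, h = 8.80 mm → 0.0088 m
Allowable rise: ΔT_a = T_lim − T_in = 210.6 − 162.4 = 48.2 K
Invert ΔT = ηγ̇²t_res/(ρcp) for γ̇: γ̇_max² = ΔT_a ρ cp / (η t_res) = 48.2·1309·2463 / (5472·96.6825) = 293.736 s⁻²
Take the square root: γ̇_max = √(293.736) = 17.1387 s⁻¹
N_max = γ̇_max h / (πD) = 17.1387·0.0088/(π·0.0305) = 1.57402 rev/s → ×60 = 94.4415 rpm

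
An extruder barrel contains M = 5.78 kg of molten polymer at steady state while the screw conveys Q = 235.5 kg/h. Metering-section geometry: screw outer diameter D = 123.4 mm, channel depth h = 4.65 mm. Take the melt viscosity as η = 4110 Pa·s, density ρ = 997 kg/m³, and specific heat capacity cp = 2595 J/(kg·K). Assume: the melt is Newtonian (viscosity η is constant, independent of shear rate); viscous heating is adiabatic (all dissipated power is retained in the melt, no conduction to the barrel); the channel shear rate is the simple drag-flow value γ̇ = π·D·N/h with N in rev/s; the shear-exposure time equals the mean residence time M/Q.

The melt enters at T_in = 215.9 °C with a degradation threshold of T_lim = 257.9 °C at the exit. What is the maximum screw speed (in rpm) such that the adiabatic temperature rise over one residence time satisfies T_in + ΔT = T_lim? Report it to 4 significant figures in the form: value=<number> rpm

value=12.45 rpm

Q_s = Q / 3600 = 235.5 / 3600 = 0.0654167 kg/s
t_res = M / Q_s = 5.78 / 0.0654167 = 88.3567 s
D = 123.4 mm = 0.1234 m;  h = 4.65 mm = 0.00465 m
Allowable rise: ΔT_a = T_lim − T_in = 257.9 − 215.9 = 42 K
γ̇_max² = ΔT_a·ρ·cp / (η·t_res) = [42 × 997 × 2595] / [4110 × 88.3567] = 299.227 s⁻²
Take the square root: γ̇_max = √(299.227) = 17.2982 s⁻¹
N_max = γ̇_max·h / (π·D) = 17.2982 · 0.00465 / (π · 0.1234) = 0.207486 rev/s = 12.4491 rpm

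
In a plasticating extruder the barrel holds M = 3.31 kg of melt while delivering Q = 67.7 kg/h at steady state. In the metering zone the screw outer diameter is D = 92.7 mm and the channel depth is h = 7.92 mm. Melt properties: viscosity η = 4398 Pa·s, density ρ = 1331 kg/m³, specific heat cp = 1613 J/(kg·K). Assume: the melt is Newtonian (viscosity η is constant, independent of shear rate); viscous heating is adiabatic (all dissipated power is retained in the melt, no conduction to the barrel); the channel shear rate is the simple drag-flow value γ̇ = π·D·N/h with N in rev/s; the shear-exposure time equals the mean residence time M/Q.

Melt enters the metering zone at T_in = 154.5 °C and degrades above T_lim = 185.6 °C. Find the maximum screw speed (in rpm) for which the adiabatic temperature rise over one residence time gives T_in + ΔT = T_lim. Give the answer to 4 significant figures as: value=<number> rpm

Throughput in SI: Q_s = 67.7 kg/h ÷ 3600 s/h = 0.0188056 kg/s
t_res = M / Q_s = 3.31 ÷ 0.0188056 = 176.012 s
D = 92.7 mm = 0.0927 m;  h = 7.92 mm = 0.00792 m
Allowable rise: ΔT_a = T_lim − T_in = 185.6 − 154.5 = 31.1 K
γ̇_max² = ΔT_a·ρ·cp/(η·t_res) = 31.1·1331·1613/(4398·176.012) = 86.2533 s⁻²
γ̇_max = sqrt(86.2533) = 9.28727 s⁻¹
N_max = γ̇_max·h / (π·D) = 9.28727 · 0.00792 / (π · 0.0927) = 0.252571 rev/s = 15.1543 rpm

value=15.15 rpm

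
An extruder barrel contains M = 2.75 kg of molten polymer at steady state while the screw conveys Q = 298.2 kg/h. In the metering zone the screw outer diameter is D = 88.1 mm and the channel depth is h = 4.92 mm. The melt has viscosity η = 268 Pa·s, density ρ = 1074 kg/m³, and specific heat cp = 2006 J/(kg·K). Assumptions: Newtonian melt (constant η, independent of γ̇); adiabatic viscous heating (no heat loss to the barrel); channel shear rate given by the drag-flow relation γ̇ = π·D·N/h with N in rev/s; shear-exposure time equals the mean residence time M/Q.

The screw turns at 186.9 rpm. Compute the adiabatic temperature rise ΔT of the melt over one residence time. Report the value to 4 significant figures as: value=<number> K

Throughput in SI: Q_s = 298.2 kg/h ÷ 3600 s/h = 0.0828333 kg/s
t_res = M / Q_s = 2.75 ÷ 0.0828333 = 33.1992 s
Convert to SI: D = 0.0881 m, h = 0.00492 m, N = 186.9/60 = 3.115 rev/s
Shear rate: γ̇ = πDN/h = π·0.0881·3.115/0.00492 = 175.234 s⁻¹
ΔT = η·γ̇²·t_res/(ρ·cp) = [268 × 175.234² × 33.1992] / [1074 × 2006] = 126.813 K

value=126.8 K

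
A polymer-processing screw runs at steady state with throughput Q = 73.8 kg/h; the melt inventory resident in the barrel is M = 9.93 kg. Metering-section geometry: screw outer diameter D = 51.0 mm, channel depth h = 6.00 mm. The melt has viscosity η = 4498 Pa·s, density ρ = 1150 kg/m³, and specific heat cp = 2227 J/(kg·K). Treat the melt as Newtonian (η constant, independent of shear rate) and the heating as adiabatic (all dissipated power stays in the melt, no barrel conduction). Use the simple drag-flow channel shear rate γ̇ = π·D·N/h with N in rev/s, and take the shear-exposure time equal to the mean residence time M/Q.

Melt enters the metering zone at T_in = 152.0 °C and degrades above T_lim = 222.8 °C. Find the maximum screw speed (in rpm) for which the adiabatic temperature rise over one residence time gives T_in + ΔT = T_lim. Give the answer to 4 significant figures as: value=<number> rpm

value=20.50 rpm

Throughput in SI: Q_s = 73.8 kg/h ÷ 3600 s/h = 0.0205 kg/s
t_res = M / Q_s = 9.93 / 0.0205 = 484.39 s
Convert to metres: D = 0.051 m, h = 0.006 m
ΔT_a = T_lim − T_in = 222.8 − 152.0 = 70.8 K
γ̇_max² = ΔT_a·ρ·cp/(η·t_res) = 70.8·1150·2227/(4498·484.39) = 83.2217 s⁻²
γ̇_max = sqrt(83.2217) = 9.12259 s⁻¹
N_max = γ̇_max h / (πD) = 9.12259·0.006/(π·0.051) = 0.341625 rev/s → ×60 = 20.4975 rpm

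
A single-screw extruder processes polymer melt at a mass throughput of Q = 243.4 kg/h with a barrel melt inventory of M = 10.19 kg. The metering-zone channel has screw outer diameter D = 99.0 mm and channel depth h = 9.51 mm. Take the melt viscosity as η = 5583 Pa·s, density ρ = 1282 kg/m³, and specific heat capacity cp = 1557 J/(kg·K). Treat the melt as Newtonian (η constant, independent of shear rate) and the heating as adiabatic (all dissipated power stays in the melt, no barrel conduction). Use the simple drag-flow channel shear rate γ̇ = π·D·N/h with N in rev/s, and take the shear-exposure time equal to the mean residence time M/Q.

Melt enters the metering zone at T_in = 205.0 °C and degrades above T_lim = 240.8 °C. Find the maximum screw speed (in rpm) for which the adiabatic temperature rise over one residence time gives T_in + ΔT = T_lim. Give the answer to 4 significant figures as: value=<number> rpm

Q_s = Q / 3600 = 243.4 / 3600 = 0.0676111 kg/s
Mean residence time: t_res = M/Q_s = 10.19 kg / 0.0676111 kg/s = 150.715 s
D = 99.0 mm = 0.099 m;  h = 9.51 mm = 0.00951 m
ΔT_a = T_lim − T_in = 240.8 °C − 205.0 °C = 35.8 K
γ̇_max² = ΔT_a·ρ·cp/(η·t_res) = 35.8·1282·1557/(5583·150.715) = 84.9251 s⁻²
Take the square root: γ̇_max = √(84.9251) = 9.21548 s⁻¹
N_max = γ̇_max h / (πD) = 9.21548·0.00951/(π·0.099) = 0.281782 rev/s → ×60 = 16.9069 rpm

value=16.91 rpm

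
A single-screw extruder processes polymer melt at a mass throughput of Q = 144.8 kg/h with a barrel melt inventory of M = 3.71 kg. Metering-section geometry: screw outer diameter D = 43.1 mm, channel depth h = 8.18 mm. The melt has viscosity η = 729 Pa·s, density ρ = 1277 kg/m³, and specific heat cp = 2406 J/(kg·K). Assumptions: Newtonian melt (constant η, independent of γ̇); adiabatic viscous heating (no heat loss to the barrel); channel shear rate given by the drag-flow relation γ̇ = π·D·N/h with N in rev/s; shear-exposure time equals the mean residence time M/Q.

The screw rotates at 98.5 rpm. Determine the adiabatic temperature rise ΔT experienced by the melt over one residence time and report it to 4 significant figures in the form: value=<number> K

value=16.16 K

Q_s = Q / 3600 = 144.8 / 3600 = 0.0402222 kg/s
t_res = M / Q_s = 3.71 / 0.0402222 = 92.2376 s
Convert to SI: D = 0.0431 m, h = 0.00818 m, N = 98.5/60 = 1.64167 rev/s
γ̇ = π D N / h = (π)(0.0431)(1.64167) / 0.00818 = 27.1743 s⁻¹
ΔT = η·γ̇²·t_res/(ρ·cp) = [729 × 27.1743² × 92.2376] / [1277 × 2406] = 16.1609 K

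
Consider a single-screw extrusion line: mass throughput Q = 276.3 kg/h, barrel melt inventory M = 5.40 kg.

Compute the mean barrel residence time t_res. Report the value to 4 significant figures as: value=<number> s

Throughput in SI: Q_s = 276.3 kg/h ÷ 3600 s/h = 0.07675 kg/s
t_res = M / Q_s = 5.40 / 0.07675 = 70.3583 s

value=70.36 s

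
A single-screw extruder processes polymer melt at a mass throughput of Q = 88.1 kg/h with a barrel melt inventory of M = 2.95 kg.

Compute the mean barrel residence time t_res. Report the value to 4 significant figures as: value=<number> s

value=120.5 s

Q_s = Q / 3600 = 88.1 / 3600 = 0.0244722 kg/s
t_res = M / Q_s = 2.95 ÷ 0.0244722 = 120.545 s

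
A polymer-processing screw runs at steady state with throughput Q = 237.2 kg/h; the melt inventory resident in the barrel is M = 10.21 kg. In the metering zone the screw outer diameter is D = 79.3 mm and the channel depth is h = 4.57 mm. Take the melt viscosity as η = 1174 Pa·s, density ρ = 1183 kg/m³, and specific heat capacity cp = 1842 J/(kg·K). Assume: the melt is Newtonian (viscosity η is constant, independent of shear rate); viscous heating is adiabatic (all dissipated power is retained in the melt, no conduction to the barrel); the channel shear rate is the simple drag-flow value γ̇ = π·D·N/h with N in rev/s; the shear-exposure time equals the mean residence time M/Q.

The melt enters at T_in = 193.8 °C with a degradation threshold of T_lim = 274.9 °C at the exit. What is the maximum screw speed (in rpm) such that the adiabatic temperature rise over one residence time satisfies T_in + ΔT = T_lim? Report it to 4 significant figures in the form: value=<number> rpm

Q_s = Q / 3600 = 237.2 / 3600 = 0.0658889 kg/s
t_res = M / Q_s = 10.21 ÷ 0.0658889 = 154.958 s
Geometry in SI: D = 79.3 mm → 0.0793 m, h = 4.57 mm → 0.00457 m
ΔT_a = T_lim − T_in = 274.9 °C − 193.8 °C = 81.1 K
Invert ΔT = ηγ̇²t_res/(ρcp) for γ̇: γ̇_max² = ΔT_a ρ cp / (η t_res) = 81.1·1183·1842 / (1174·154.958) = 971.435 s⁻²
γ̇_max = √971.435 = 31.1678 s⁻¹
Solve γ̇ = πDN/h for N: N_max = γ̇_max·h/(π·D) = 31.1678 × 0.00457 / (π × 0.0793) = 0.571742 rev/s = 34.3045 rpm

value=34.30 rpm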